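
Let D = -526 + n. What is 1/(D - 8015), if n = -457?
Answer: -1/8998 ≈ -0.00011114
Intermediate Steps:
D = -983 (D = -526 - 457 = -983)
1/(D - 8015) = 1/(-983 - 8015) = 1/(-8998) = -1/8998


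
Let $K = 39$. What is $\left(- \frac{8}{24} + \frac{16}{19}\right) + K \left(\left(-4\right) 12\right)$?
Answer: $- \frac{106675}{57} \approx -1871.5$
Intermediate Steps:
$\left(- \frac{8}{24} + \frac{16}{19}\right) + K \left(\left(-4\right) 12\right) = \left(- \frac{8}{24} + \frac{16}{19}\right) + 39 \left(\left(-4\right) 12\right) = \left(\left(-8\right) \frac{1}{24} + 16 \cdot \frac{1}{19}\right) + 39 \left(-48\right) = \left(- \frac{1}{3} + \frac{16}{19}\right) - 1872 = \frac{29}{57} - 1872 = - \frac{106675}{57}$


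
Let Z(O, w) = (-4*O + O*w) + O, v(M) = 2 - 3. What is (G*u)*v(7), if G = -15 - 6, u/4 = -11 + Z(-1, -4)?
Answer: -336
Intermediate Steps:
v(M) = -1
Z(O, w) = -3*O + O*w
u = -16 (u = 4*(-11 - (-3 - 4)) = 4*(-11 - 1*(-7)) = 4*(-11 + 7) = 4*(-4) = -16)
G = -21
(G*u)*v(7) = -21*(-16)*(-1) = 336*(-1) = -336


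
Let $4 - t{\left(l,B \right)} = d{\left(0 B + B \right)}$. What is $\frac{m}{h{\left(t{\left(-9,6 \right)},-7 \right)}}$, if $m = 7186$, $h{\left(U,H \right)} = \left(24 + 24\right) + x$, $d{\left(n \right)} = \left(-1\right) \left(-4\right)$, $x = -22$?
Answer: $\frac{3593}{13} \approx 276.38$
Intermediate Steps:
$d{\left(n \right)} = 4$
$t{\left(l,B \right)} = 0$ ($t{\left(l,B \right)} = 4 - 4 = 0$)
$h{\left(U,H \right)} = 26$ ($h{\left(U,H \right)} = \left(24 + 24\right) - 22 = 48 - 22 = 26$)
$\frac{m}{h{\left(t{\left(-9,6 \right)},-7 \right)}} = \frac{7186}{26} = 7186 \cdot \frac{1}{26} = \frac{3593}{13}$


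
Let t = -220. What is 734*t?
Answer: -161480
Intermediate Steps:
734*t = 734*(-220) = -161480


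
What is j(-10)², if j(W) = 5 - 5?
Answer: 0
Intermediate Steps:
j(W) = 0
j(-10)² = 0² = 0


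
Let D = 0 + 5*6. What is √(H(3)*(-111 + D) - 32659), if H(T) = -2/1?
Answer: I*√32497 ≈ 180.27*I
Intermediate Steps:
H(T) = -2 (H(T) = -2*1 = -2)
D = 30 (D = 0 + 30 = 30)
√(H(3)*(-111 + D) - 32659) = √(-2*(-111 + 30) - 32659) = √(-2*(-81) - 32659) = √(162 - 32659) = √(-32497) = I*√32497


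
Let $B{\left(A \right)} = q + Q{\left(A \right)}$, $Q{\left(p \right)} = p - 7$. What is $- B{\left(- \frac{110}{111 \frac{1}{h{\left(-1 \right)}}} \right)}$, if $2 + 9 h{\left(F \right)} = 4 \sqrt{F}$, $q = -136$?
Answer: $\frac{142637}{999} + \frac{440 i}{999} \approx 142.78 + 0.44044 i$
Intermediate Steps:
$Q{\left(p \right)} = -7 + p$ ($Q{\left(p \right)} = p - 7 = -7 + p$)
$h{\left(F \right)} = - \frac{2}{9} + \frac{4 \sqrt{F}}{9}$
$B{\left(A \right)} = -143 + A$ ($B{\left(A \right)} = -136 + \left(-7 + A\right) = -143 + A$)
$- B{\left(- \frac{110}{111 \frac{1}{h{\left(-1 \right)}}} \right)} = - (-143 - \frac{110}{111 \frac{1}{- \frac{2}{9} + \frac{4 \sqrt{-1}}{9}}}) = - (-143 - \frac{110}{111 \frac{1}{- \frac{2}{9} + \frac{4 i}{9}}}) = - (-143 - \frac{110}{111 \frac{81 \left(- \frac{2}{9} - \frac{4 i}{9}\right)}{20}}) = - (-143 - \frac{110}{\frac{8991}{20} \left(- \frac{2}{9} - \frac{4 i}{9}\right)}) = - (-143 - 110 \left(- \frac{2}{999} + \frac{4 i}{999}\right)) = - (-143 + \left(\frac{220}{999} - \frac{440 i}{999}\right)) = - (- \frac{142637}{999} - \frac{440 i}{999}) = \frac{142637}{999} + \frac{440 i}{999}$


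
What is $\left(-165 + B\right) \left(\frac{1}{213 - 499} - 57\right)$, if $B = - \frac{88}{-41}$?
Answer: $\frac{9895921}{1066} \approx 9283.2$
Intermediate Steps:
$B = \frac{88}{41}$ ($B = \left(-88\right) \left(- \frac{1}{41}\right) = \frac{88}{41} \approx 2.1463$)
$\left(-165 + B\right) \left(\frac{1}{213 - 499} - 57\right) = \left(-165 + \frac{88}{41}\right) \left(\frac{1}{213 - 499} - 57\right) = - \frac{6677 \left(\frac{1}{-286} - 57\right)}{41} = - \frac{6677 \left(- \frac{1}{286} - 57\right)}{41} = \left(- \frac{6677}{41}\right) \left(- \frac{16303}{286}\right) = \frac{9895921}{1066}$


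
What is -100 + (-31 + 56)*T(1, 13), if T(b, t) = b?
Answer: -75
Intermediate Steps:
-100 + (-31 + 56)*T(1, 13) = -100 + (-31 + 56)*1 = -100 + 25*1 = -100 + 25 = -75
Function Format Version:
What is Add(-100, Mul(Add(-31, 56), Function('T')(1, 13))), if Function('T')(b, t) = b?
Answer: -75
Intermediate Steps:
Add(-100, Mul(Add(-31, 56), Function('T')(1, 13))) = Add(-100, Mul(Add(-31, 56), 1)) = Add(-100, Mul(25, 1)) = Add(-100, 25) = -75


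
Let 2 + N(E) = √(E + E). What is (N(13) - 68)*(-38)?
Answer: 2660 - 38*√26 ≈ 2466.2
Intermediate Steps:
N(E) = -2 + √2*√E (N(E) = -2 + √(E + E) = -2 + √(2*E) = -2 + √2*√E)
(N(13) - 68)*(-38) = ((-2 + √2*√13) - 68)*(-38) = ((-2 + √26) - 68)*(-38) = (-70 + √26)*(-38) = 2660 - 38*√26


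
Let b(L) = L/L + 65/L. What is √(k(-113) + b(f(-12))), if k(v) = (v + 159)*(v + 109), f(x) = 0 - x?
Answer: I*√6393/6 ≈ 13.326*I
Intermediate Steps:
f(x) = -x
b(L) = 1 + 65/L
k(v) = (109 + v)*(159 + v) (k(v) = (159 + v)*(109 + v) = (109 + v)*(159 + v))
√(k(-113) + b(f(-12))) = √((17331 + (-113)² + 268*(-113)) + (65 - 1*(-12))/((-1*(-12)))) = √((17331 + 12769 - 30284) + (65 + 12)/12) = √(-184 + (1/12)*77) = √(-184 + 77/12) = √(-2131/12) = I*√6393/6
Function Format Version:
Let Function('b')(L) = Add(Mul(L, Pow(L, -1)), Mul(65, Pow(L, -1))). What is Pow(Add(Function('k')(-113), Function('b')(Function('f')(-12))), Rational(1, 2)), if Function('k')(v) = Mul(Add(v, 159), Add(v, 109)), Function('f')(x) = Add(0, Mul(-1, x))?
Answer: Mul(Rational(1, 6), I, Pow(6393, Rational(1, 2))) ≈ Mul(13.326, I)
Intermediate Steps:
Function('f')(x) = Mul(-1, x)
Function('b')(L) = Add(1, Mul(65, Pow(L, -1)))
Function('k')(v) = Mul(Add(109, v), Add(159, v)) (Function('k')(v) = Mul(Add(159, v), Add(109, v)) = Mul(Add(109, v), Add(159, v)))
Pow(Add(Function('k')(-113), Function('b')(Function('f')(-12))), Rational(1, 2)) = Pow(Add(Add(17331, Pow(-113, 2), Mul(268, -113)), Mul(Pow(Mul(-1, -12), -1), Add(65, Mul(-1, -12)))), Rational(1, 2)) = Pow(Add(Add(17331, 12769, -30284), Mul(Pow(12, -1), Add(65, 12))), Rational(1, 2)) = Pow(Add(-184, Mul(Rational(1, 12), 77)), Rational(1, 2)) = Pow(Add(-184, Rational(77, 12)), Rational(1, 2)) = Pow(Rational(-2131, 12), Rational(1, 2)) = Mul(Rational(1, 6), I, Pow(6393, Rational(1, 2)))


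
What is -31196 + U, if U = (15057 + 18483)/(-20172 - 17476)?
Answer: -22586549/724 ≈ -31197.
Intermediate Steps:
U = -645/724 (U = 33540/(-37648) = 33540*(-1/37648) = -645/724 ≈ -0.89088)
-31196 + U = -31196 - 645/724 = -22586549/724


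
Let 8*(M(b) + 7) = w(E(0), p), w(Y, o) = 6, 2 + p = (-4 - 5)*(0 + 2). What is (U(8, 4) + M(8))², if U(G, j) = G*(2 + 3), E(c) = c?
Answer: 18225/16 ≈ 1139.1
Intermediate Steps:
p = -20 (p = -2 + (-4 - 5)*(0 + 2) = -2 - 9*2 = -2 - 18 = -20)
U(G, j) = 5*G (U(G, j) = G*5 = 5*G)
M(b) = -25/4 (M(b) = -7 + (⅛)*6 = -7 + ¾ = -25/4)
(U(8, 4) + M(8))² = (5*8 - 25/4)² = (40 - 25/4)² = (135/4)² = 18225/16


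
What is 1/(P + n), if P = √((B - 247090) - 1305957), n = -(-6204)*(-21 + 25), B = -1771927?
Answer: 12408/309579415 - I*√3324974/619158830 ≈ 4.008e-5 - 2.945e-6*I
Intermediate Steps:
n = 24816 (n = -(-6204)*4 = -282*(-88) = 24816)
P = I*√3324974 (P = √((-1771927 - 247090) - 1305957) = √(-2019017 - 1305957) = √(-3324974) = I*√3324974 ≈ 1823.5*I)
1/(P + n) = 1/(I*√3324974 + 24816) = 1/(24816 + I*√3324974)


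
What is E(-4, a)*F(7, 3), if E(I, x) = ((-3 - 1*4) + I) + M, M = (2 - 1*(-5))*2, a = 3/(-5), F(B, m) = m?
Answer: 9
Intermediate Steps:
a = -⅗ (a = 3*(-⅕) = -⅗ ≈ -0.60000)
M = 14 (M = (2 + 5)*2 = 7*2 = 14)
E(I, x) = 7 + I (E(I, x) = ((-3 - 1*4) + I) + 14 = ((-3 - 4) + I) + 14 = (-7 + I) + 14 = 7 + I)
E(-4, a)*F(7, 3) = (7 - 4)*3 = 3*3 = 9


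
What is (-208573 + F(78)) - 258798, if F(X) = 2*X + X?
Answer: -467137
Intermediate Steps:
F(X) = 3*X
(-208573 + F(78)) - 258798 = (-208573 + 3*78) - 258798 = (-208573 + 234) - 258798 = -208339 - 258798 = -467137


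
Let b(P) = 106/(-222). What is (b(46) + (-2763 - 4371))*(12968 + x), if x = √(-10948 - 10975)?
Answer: -10269709336/111 - 791927*I*√21923/111 ≈ -9.252e+7 - 1.0564e+6*I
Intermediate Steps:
x = I*√21923 (x = √(-21923) = I*√21923 ≈ 148.06*I)
b(P) = -53/111 (b(P) = 106*(-1/222) = -53/111)
(b(46) + (-2763 - 4371))*(12968 + x) = (-53/111 + (-2763 - 4371))*(12968 + I*√21923) = (-53/111 - 7134)*(12968 + I*√21923) = -791927*(12968 + I*√21923)/111 = -10269709336/111 - 791927*I*√21923/111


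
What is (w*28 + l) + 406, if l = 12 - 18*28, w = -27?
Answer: -842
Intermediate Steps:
l = -492 (l = 12 - 504 = -492)
(w*28 + l) + 406 = (-27*28 - 492) + 406 = (-756 - 492) + 406 = -1248 + 406 = -842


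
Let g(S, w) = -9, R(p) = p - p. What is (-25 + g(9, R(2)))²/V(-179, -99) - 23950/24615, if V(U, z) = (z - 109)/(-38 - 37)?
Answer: 106456945/255996 ≈ 415.85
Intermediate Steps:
V(U, z) = 109/75 - z/75 (V(U, z) = (-109 + z)/(-75) = (-109 + z)*(-1/75) = 109/75 - z/75)
R(p) = 0
(-25 + g(9, R(2)))²/V(-179, -99) - 23950/24615 = (-25 - 9)²/(109/75 - 1/75*(-99)) - 23950/24615 = (-34)²/(109/75 + 33/25) - 23950*1/24615 = 1156/(208/75) - 4790/4923 = 1156*(75/208) - 4790/4923 = 21675/52 - 4790/4923 = 106456945/255996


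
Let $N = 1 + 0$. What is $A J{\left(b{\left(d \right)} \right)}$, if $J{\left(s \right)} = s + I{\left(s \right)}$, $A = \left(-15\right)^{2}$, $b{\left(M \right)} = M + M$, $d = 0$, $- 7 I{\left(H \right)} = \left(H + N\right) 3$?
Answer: $- \frac{675}{7} \approx -96.429$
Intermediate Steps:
$N = 1$
$I{\left(H \right)} = - \frac{3}{7} - \frac{3 H}{7}$ ($I{\left(H \right)} = - \frac{\left(H + 1\right) 3}{7} = - \frac{\left(1 + H\right) 3}{7} = - \frac{3 + 3 H}{7} = - \frac{3}{7} - \frac{3 H}{7}$)
$b{\left(M \right)} = 2 M$
$A = 225$
$J{\left(s \right)} = - \frac{3}{7} + \frac{4 s}{7}$ ($J{\left(s \right)} = s - \left(\frac{3}{7} + \frac{3 s}{7}\right) = - \frac{3}{7} + \frac{4 s}{7}$)
$A J{\left(b{\left(d \right)} \right)} = 225 \left(- \frac{3}{7} + \frac{4 \cdot 2 \cdot 0}{7}\right) = 225 \left(- \frac{3}{7} + \frac{4}{7} \cdot 0\right) = 225 \left(- \frac{3}{7} + 0\right) = 225 \left(- \frac{3}{7}\right) = - \frac{675}{7}$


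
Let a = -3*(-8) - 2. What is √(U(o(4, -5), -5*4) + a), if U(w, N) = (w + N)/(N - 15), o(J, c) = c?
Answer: √1113/7 ≈ 4.7660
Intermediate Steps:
U(w, N) = (N + w)/(-15 + N)
a = 22 (a = 24 - 2 = 22)
√(U(o(4, -5), -5*4) + a) = √((-5*4 - 5)/(-15 - 5*4) + 22) = √((-20 - 5)/(-15 - 20) + 22) = √(-25/(-35) + 22) = √(-1/35*(-25) + 22) = √(5/7 + 22) = √(159/7) = √1113/7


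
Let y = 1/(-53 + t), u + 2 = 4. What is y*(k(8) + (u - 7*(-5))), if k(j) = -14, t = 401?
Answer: 23/348 ≈ 0.066092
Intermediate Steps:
u = 2 (u = -2 + 4 = 2)
y = 1/348 (y = 1/(-53 + 401) = 1/348 ≈ 0.0028736)
y*(k(8) + (u - 7*(-5))) = (-14 + (2 - 7*(-5)))/348 = (-14 + (2 + 35))/348 = (-14 + 37)/348 = (1/348)*23 = 23/348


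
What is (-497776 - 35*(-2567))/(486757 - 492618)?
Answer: 407931/5861 ≈ 69.601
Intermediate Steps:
(-497776 - 35*(-2567))/(486757 - 492618) = (-497776 + 89845)/(-5861) = -407931*(-1/5861) = 407931/5861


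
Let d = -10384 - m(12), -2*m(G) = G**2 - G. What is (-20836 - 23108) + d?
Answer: -54262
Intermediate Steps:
m(G) = G/2 - G**2/2 (m(G) = -(G**2 - G)/2 = G/2 - G**2/2)
d = -10318 (d = -10384 - 12*(1 - 1*12)/2 = -10384 - 12*(1 - 12)/2 = -10384 - 12*(-11)/2 = -10384 - 1*(-66) = -10384 + 66 = -10318)
(-20836 - 23108) + d = (-20836 - 23108) - 10318 = -43944 - 10318 = -54262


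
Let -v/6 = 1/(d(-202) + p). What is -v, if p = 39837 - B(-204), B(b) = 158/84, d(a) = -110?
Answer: 252/1668455 ≈ 0.00015104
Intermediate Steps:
B(b) = 79/42 (B(b) = 158*(1/84) = 79/42)
p = 1673075/42 (p = 39837 - 1*79/42 = 39837 - 79/42 = 1673075/42 ≈ 39835.)
v = -252/1668455 (v = -6/(-110 + 1673075/42) = -6/1668455/42 = -6*42/1668455 = -252/1668455 ≈ -0.00015104)
-v = -1*(-252/1668455) = 252/1668455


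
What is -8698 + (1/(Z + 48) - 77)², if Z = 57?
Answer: -30544394/11025 ≈ -2770.5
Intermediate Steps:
-8698 + (1/(Z + 48) - 77)² = -8698 + (1/(57 + 48) - 77)² = -8698 + (1/105 - 77)² = -8698 + (-8084/105)² = -8698 + 65351056/11025 = -30544394/11025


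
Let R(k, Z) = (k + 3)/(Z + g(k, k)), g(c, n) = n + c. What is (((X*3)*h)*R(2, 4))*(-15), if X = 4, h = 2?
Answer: -225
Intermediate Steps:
g(c, n) = c + n
R(k, Z) = (3 + k)/(Z + 2*k) (R(k, Z) = (k + 3)/(Z + (k + k)) = (3 + k)/(Z + 2*k))
(((X*3)*h)*R(2, 4))*(-15) = (((4*3)*2)*((3 + 2)/(4 + 2*2)))*(-15) = ((12*2)*(5/(4 + 4)))*(-15) = (24*(5/8))*(-15) = 15*(-15) = -225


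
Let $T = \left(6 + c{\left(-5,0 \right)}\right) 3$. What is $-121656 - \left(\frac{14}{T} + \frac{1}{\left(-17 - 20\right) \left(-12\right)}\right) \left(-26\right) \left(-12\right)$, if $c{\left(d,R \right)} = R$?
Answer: $- \frac{13530830}{111} \approx -1.219 \cdot 10^{5}$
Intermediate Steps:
$T = 18$ ($T = \left(6 + 0\right) 3 = 6 \cdot 3 = 18$)
$-121656 - \left(\frac{14}{T} + \frac{1}{\left(-17 - 20\right) \left(-12\right)}\right) \left(-26\right) \left(-12\right) = -121656 - \left(\frac{14}{18} + \frac{1}{\left(-17 - 20\right) \left(-12\right)}\right) \left(-26\right) \left(-12\right) = -121656 - \left(14 \cdot \frac{1}{18} + \frac{1}{-37} \left(- \frac{1}{12}\right)\right) \left(-26\right) \left(-12\right) = -121656 - \left(\frac{7}{9} - - \frac{1}{444}\right) \left(-26\right) \left(-12\right) = -121656 - \left(\frac{7}{9} + \frac{1}{444}\right) \left(-26\right) \left(-12\right) = -121656 - \frac{1039}{1332} \left(-26\right) \left(-12\right) = -121656 - \left(- \frac{13507}{666}\right) \left(-12\right) = -121656 - \frac{27014}{111} = - \frac{13530830}{111}$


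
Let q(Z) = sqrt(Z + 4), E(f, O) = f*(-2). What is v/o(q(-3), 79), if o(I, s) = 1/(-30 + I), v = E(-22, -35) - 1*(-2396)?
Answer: -70760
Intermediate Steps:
E(f, O) = -2*f
v = 2440 (v = -2*(-22) - 1*(-2396) = 44 + 2396 = 2440)
q(Z) = sqrt(4 + Z)
v/o(q(-3), 79) = 2440/(1/(-30 + sqrt(4 - 3))) = 2440/(1/(-30 + sqrt(1))) = 2440/(1/(-30 + 1)) = 2440/(1/(-29)) = 2440/(-1/29) = 2440*(-29) = -70760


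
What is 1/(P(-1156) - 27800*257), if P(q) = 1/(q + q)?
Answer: -2312/16518315201 ≈ -1.3997e-7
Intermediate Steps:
P(q) = 1/(2*q)
1/(P(-1156) - 27800*257) = 1/((½)/(-1156) - 27800*257) = 1/((½)*(-1/1156) - 7144600) = 1/(-1/2312 - 7144600) = 1/(-16518315201/2312) = -2312/16518315201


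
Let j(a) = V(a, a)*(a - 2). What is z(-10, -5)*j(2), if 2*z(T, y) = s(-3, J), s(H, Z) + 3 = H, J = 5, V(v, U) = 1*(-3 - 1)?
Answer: 0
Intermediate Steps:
V(v, U) = -4 (V(v, U) = 1*(-4) = -4)
s(H, Z) = -3 + H
z(T, y) = -3 (z(T, y) = (-3 - 3)/2 = (½)*(-6) = -3)
j(a) = 8 - 4*a (j(a) = -4*(a - 2) = -4*(-2 + a) = 8 - 4*a)
z(-10, -5)*j(2) = -3*(8 - 4*2) = -3*(8 - 8) = -3*0 = 0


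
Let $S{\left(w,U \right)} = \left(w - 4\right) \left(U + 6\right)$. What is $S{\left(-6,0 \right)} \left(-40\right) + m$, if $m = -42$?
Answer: $2358$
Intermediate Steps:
$S{\left(w,U \right)} = \left(-4 + w\right) \left(6 + U\right)$
$S{\left(-6,0 \right)} \left(-40\right) + m = \left(-24 - 0 + 6 \left(-6\right) + 0 \left(-6\right)\right) \left(-40\right) - 42 = \left(-24 + 0 - 36 + 0\right) \left(-40\right) - 42 = \left(-60\right) \left(-40\right) - 42 = 2400 - 42 = 2358$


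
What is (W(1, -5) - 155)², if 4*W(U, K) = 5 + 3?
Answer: 23409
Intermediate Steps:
W(U, K) = 2 (W(U, K) = (5 + 3)/4 = (¼)*8 = 2)
(W(1, -5) - 155)² = (2 - 155)² = (-153)² = 23409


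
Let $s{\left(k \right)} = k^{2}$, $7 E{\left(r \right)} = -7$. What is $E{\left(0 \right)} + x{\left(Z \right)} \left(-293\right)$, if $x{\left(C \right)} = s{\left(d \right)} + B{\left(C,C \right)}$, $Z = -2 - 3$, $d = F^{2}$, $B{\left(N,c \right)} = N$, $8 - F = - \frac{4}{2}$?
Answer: $-2928536$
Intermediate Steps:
$E{\left(r \right)} = -1$ ($E{\left(r \right)} = \frac{1}{7} \left(-7\right) = -1$)
$F = 10$ ($F = 8 - - \frac{4}{2} = 8 - \left(-4\right) \frac{1}{2} = 8 - -2 = 8 + 2 = 10$)
$d = 100$ ($d = 10^{2} = 100$)
$Z = -5$
$x{\left(C \right)} = 10000 + C$ ($x{\left(C \right)} = 100^{2} + C = 10000 + C$)
$E{\left(0 \right)} + x{\left(Z \right)} \left(-293\right) = -1 + \left(10000 - 5\right) \left(-293\right) = -1 + 9995 \left(-293\right) = -1 - 2928535 = -2928536$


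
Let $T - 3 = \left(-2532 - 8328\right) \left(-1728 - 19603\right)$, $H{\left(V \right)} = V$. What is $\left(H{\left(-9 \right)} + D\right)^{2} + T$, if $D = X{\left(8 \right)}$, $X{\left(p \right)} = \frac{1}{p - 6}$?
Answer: $\frac{926618941}{4} \approx 2.3165 \cdot 10^{8}$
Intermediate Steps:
$X{\left(p \right)} = \frac{1}{-6 + p}$
$D = \frac{1}{2}$ ($D = \frac{1}{-6 + 8} = \frac{1}{2} \approx 0.5$)
$T = 231654663$ ($T = 3 + \left(-2532 - 8328\right) \left(-1728 - 19603\right) = 3 - -231654660 = 3 + 231654660 = 231654663$)
$\left(H{\left(-9 \right)} + D\right)^{2} + T = \left(-9 + \frac{1}{2}\right)^{2} + 231654663 = \left(- \frac{17}{2}\right)^{2} + 231654663 = \frac{289}{4} + 231654663 = \frac{926618941}{4}$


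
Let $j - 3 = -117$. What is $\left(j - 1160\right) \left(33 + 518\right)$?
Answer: $-701974$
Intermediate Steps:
$j = -114$ ($j = 3 - 117 = -114$)
$\left(j - 1160\right) \left(33 + 518\right) = \left(-114 - 1160\right) \left(33 + 518\right) = \left(-1274\right) 551 = -701974$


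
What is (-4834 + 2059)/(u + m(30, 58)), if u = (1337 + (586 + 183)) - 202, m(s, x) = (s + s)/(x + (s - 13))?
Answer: -13875/9524 ≈ -1.4568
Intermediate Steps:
m(s, x) = 2*s/(-13 + s + x) (m(s, x) = (2*s)/(x + (-13 + s)) = (2*s)/(-13 + s + x) = 2*s/(-13 + s + x))
u = 1904 (u = (1337 + 769) - 202 = 2106 - 202 = 1904)
(-4834 + 2059)/(u + m(30, 58)) = (-4834 + 2059)/(1904 + 2*30/(-13 + 30 + 58)) = -2775/(1904 + 2*30/75) = -2775/(1904 + 2*30*(1/75)) = -2775/(1904 + 4/5) = -2775/9524/5 = -2775*5/9524 = -13875/9524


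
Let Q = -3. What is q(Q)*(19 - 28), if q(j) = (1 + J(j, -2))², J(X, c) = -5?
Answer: -144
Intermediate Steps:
q(j) = 16 (q(j) = (1 - 5)² = (-4)² = 16)
q(Q)*(19 - 28) = 16*(19 - 28) = 16*(-9) = -144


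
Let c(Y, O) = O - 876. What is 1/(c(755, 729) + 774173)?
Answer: 1/774026 ≈ 1.2919e-6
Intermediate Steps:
c(Y, O) = -876 + O
1/(c(755, 729) + 774173) = 1/((-876 + 729) + 774173) = 1/(-147 + 774173) = 1/774026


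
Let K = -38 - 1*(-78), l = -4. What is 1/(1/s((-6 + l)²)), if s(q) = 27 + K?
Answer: 67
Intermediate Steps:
K = 40 (K = -38 + 78 = 40)
s(q) = 67 (s(q) = 27 + 40 = 67)
1/(1/s((-6 + l)²)) = 1/(1/67) = 67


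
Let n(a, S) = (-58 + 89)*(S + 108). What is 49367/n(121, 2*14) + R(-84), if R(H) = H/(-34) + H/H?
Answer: 63999/4216 ≈ 15.180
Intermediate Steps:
n(a, S) = 3348 + 31*S (n(a, S) = 31*(108 + S) = 3348 + 31*S)
R(H) = 1 - H/34 (R(H) = H*(-1/34) + 1 = -H/34 + 1 = 1 - H/34)
49367/n(121, 2*14) + R(-84) = 49367/(3348 + 31*(2*14)) + (1 - 1/34*(-84)) = 49367/(3348 + 31*28) + (1 + 42/17) = 49367/(3348 + 868) + 59/17 = 49367/4216 + 59/17 = 63999/4216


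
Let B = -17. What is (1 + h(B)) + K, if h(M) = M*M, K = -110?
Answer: 180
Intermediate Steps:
h(M) = M**2
(1 + h(B)) + K = (1 + (-17)**2) - 110 = (1 + 289) - 110 = 290 - 110 = 180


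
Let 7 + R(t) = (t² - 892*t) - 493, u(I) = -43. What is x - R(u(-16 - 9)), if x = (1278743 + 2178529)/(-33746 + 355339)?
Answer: -12765392793/321593 ≈ -39694.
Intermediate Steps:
R(t) = -500 + t² - 892*t (R(t) = -7 + ((t² - 892*t) - 493) = -7 + (-493 + t² - 892*t) = -500 + t² - 892*t)
x = 3457272/321593 ≈ 10.750
x - R(u(-16 - 9)) = 3457272/321593 - (-500 + (-43)² - 892*(-43)) = 3457272/321593 - (-500 + 1849 + 38356) = 3457272/321593 - 1*39705 = 3457272/321593 - 39705 = -12765392793/321593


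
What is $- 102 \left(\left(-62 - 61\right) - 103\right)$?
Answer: $23052$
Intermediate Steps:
$- 102 \left(\left(-62 - 61\right) - 103\right) = - 102 \left(-123 - 103\right) = \left(-102\right) \left(-226\right) = 23052$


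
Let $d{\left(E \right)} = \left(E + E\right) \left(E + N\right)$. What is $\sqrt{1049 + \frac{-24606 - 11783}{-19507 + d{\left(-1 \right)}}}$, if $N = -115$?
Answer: $\frac{2 \sqrt{3904317786}}{3855} \approx 32.417$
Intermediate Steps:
$d{\left(E \right)} = 2 E \left(-115 + E\right)$ ($d{\left(E \right)} = \left(E + E\right) \left(E - 115\right) = 2 E \left(-115 + E\right)$)
$\sqrt{1049 + \frac{-24606 - 11783}{-19507 + d{\left(-1 \right)}}} = \sqrt{1049 + \frac{-24606 - 11783}{-19507 + 2 \left(-1\right) \left(-115 - 1\right)}} = \sqrt{1049 - \frac{36389}{-19507 + 2 \left(-1\right) \left(-116\right)}} = \sqrt{1049 - \frac{36389}{-19507 + 232}} = \sqrt{1049 - \frac{36389}{-19275}} = \sqrt{1049 - - \frac{36389}{19275}} = \sqrt{1049 + \frac{36389}{19275}} = \sqrt{\frac{20255864}{19275}} = \frac{2 \sqrt{3904317786}}{3855}$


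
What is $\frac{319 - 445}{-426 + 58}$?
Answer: $\frac{63}{184} \approx 0.34239$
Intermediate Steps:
$\frac{319 - 445}{-426 + 58} = - \frac{126}{-368} = \left(-126\right) \left(- \frac{1}{368}\right) = \frac{63}{184}$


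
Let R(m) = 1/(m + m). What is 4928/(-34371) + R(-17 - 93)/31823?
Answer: -34501258051/240633433260 ≈ -0.14338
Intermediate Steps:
R(m) = 1/(2*m)
4928/(-34371) + R(-17 - 93)/31823 = 4928/(-34371) + (1/(2*(-17 - 93)))/31823 = 4928*(-1/34371) + ((½)/(-110))*(1/31823) = -4928/34371 + ((½)*(-1/110))*(1/31823) = -4928/34371 - 1/220*1/31823 = -4928/34371 - 1/7001060 = -34501258051/240633433260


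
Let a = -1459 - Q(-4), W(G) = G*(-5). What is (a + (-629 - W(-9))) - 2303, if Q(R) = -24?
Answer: -4412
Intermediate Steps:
W(G) = -5*G
a = -1435 (a = -1459 - 1*(-24) = -1459 + 24 = -1435)
(a + (-629 - W(-9))) - 2303 = (-1435 + (-629 - (-5)*(-9))) - 2303 = (-1435 + (-629 - 1*45)) - 2303 = (-1435 + (-629 - 45)) - 2303 = (-1435 - 674) - 2303 = -2109 - 2303 = -4412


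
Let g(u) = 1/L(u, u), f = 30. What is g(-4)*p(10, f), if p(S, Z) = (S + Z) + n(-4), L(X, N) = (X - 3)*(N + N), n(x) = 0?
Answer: 5/7 ≈ 0.71429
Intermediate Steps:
L(X, N) = 2*N*(-3 + X) (L(X, N) = (-3 + X)*(2*N) = 2*N*(-3 + X))
p(S, Z) = S + Z (p(S, Z) = (S + Z) + 0 = S + Z)
g(u) = 1/(2*u*(-3 + u))
g(-4)*p(10, f) = ((½)/(-4*(-3 - 4)))*(10 + 30) = ((½)*(-¼)/(-7))*40 = ((½)*(-¼)*(-⅐))*40 = (1/56)*40 = 5/7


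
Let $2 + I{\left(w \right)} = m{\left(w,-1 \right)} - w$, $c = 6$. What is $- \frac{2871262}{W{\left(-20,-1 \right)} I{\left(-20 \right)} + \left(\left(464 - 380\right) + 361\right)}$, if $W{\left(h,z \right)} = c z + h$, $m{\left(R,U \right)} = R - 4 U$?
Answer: $- \frac{2871262}{393} \approx -7306.0$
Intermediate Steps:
$I{\left(w \right)} = 2$ ($I{\left(w \right)} = -2 + \left(\left(w - -4\right) - w\right) = -2 + \left(\left(w + 4\right) - w\right) = -2 + \left(\left(4 + w\right) - w\right) = -2 + 4 = 2$)
$W{\left(h,z \right)} = h + 6 z$ ($W{\left(h,z \right)} = 6 z + h = h + 6 z$)
$- \frac{2871262}{W{\left(-20,-1 \right)} I{\left(-20 \right)} + \left(\left(464 - 380\right) + 361\right)} = - \frac{2871262}{\left(-20 + 6 \left(-1\right)\right) 2 + \left(\left(464 - 380\right) + 361\right)} = - \frac{2871262}{\left(-20 - 6\right) 2 + \left(84 + 361\right)} = - \frac{2871262}{\left(-26\right) 2 + 445} = - \frac{2871262}{-52 + 445} = - \frac{2871262}{393}$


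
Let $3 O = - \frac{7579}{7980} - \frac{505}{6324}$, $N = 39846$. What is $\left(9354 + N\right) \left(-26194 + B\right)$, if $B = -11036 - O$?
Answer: $- \frac{385156867902440}{210273} \approx -1.8317 \cdot 10^{9}$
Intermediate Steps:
$O = - \frac{2164979}{6308190}$ ($O = \frac{- \frac{7579}{7980} - \frac{505}{6324}}{3} = \frac{1}{3} \left(- \frac{2164979}{2102730}\right) = - \frac{2164979}{6308190} \approx -0.3432$)
$B = - \frac{69615019861}{6308190}$ ($B = -11036 - - \frac{2164979}{6308190} = -11036 + \frac{2164979}{6308190} = - \frac{69615019861}{6308190} \approx -11036.0$)
$\left(9354 + N\right) \left(-26194 + B\right) = \left(9354 + 39846\right) \left(-26194 - \frac{69615019861}{6308190}\right) = 49200 \left(- \frac{234851748721}{6308190}\right) = - \frac{385156867902440}{210273}$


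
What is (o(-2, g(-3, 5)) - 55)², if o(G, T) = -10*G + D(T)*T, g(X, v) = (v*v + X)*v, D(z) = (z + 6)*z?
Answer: 1969994709225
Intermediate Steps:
D(z) = z*(6 + z) (D(z) = (6 + z)*z = z*(6 + z))
g(X, v) = v*(X + v²) (g(X, v) = (v² + X)*v = (X + v²)*v = v*(X + v²))
o(G, T) = -10*G + T²*(6 + T) (o(G, T) = -10*G + (T*(6 + T))*T = -10*G + T²*(6 + T))
(o(-2, g(-3, 5)) - 55)² = ((-10*(-2) + (5*(-3 + 5²))²*(6 + 5*(-3 + 5²))) - 55)² = ((20 + (5*(-3 + 25))²*(6 + 5*(-3 + 25))) - 55)² = ((20 + (5*22)²*(6 + 5*22)) - 55)² = ((20 + 110²*(6 + 110)) - 55)² = ((20 + 12100*116) - 55)² = ((20 + 1403600) - 55)² = (1403620 - 55)² = 1403565² = 1969994709225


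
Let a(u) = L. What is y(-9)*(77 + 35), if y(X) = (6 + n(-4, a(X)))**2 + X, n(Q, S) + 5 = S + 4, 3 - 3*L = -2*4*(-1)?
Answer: 2128/9 ≈ 236.44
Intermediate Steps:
L = -5/3 (L = 1 - (-2*4)*(-1)/3 = 1 - (-1*8)*(-1)/3 = 1 - (-8)*(-1)/3 = 1 - 1/3*8 = 1 - 8/3 = -5/3 ≈ -1.6667)
a(u) = -5/3
n(Q, S) = -1 + S (n(Q, S) = -5 + (S + 4) = -5 + (4 + S) = -1 + S)
y(X) = 100/9 + X (y(X) = (6 + (-1 - 5/3))**2 + X = (6 - 8/3)**2 + X = (10/3)**2 + X = 100/9 + X)
y(-9)*(77 + 35) = (100/9 - 9)*(77 + 35) = (19/9)*112 = 2128/9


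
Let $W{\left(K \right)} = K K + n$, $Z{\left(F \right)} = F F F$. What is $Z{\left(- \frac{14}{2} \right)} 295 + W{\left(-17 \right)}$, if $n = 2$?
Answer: $-100894$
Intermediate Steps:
$Z{\left(F \right)} = F^{3}$ ($Z{\left(F \right)} = F^{2} F = F^{3}$)
$W{\left(K \right)} = 2 + K^{2}$ ($W{\left(K \right)} = K K + 2 = K^{2} + 2 = 2 + K^{2}$)
$Z{\left(- \frac{14}{2} \right)} 295 + W{\left(-17 \right)} = \left(- \frac{14}{2}\right)^{3} \cdot 295 + \left(2 + \left(-17\right)^{2}\right) = \left(\left(-14\right) \frac{1}{2}\right)^{3} \cdot 295 + \left(2 + 289\right) = \left(-7\right)^{3} \cdot 295 + 291 = \left(-343\right) 295 + 291 = -101185 + 291 = -100894$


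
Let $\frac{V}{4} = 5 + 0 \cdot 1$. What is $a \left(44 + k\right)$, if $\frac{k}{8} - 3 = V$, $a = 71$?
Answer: $16188$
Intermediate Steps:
$V = 20$ ($V = 4 \left(5 + 0 \cdot 1\right) = 4 \left(5 + 0\right) = 4 \cdot 5 = 20$)
$k = 184$ ($k = 24 + 8 \cdot 20 = 24 + 160 = 184$)
$a \left(44 + k\right) = 71 \left(44 + 184\right) = 71 \cdot 228 = 16188$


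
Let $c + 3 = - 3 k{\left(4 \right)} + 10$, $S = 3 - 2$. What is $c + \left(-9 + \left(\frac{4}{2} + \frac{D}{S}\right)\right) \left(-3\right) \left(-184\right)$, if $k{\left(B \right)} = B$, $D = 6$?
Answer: $-557$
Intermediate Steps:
$S = 1$
$c = -5$ ($c = -3 + \left(\left(-3\right) 4 + 10\right) = -3 + \left(-12 + 10\right) = -3 - 2 = -5$)
$c + \left(-9 + \left(\frac{4}{2} + \frac{D}{S}\right)\right) \left(-3\right) \left(-184\right) = -5 + \left(-9 + \left(\frac{4}{2} + \frac{6}{1}\right)\right) \left(-3\right) \left(-184\right) = -5 + \left(-9 + \left(4 \cdot \frac{1}{2} + 6 \cdot 1\right)\right) \left(-3\right) \left(-184\right) = -5 + \left(-9 + \left(2 + 6\right)\right) \left(-3\right) \left(-184\right) = -5 + \left(-9 + 8\right) \left(-3\right) \left(-184\right) = -5 + \left(-1\right) \left(-3\right) \left(-184\right) = -5 + 3 \left(-184\right) = -5 - 552 = -557$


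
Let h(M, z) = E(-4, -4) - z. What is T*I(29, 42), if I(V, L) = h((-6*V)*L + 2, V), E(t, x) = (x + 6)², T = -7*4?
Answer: 700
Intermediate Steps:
T = -28
E(t, x) = (6 + x)²
h(M, z) = 4 - z (h(M, z) = (6 - 4)² - z = 2² - z = 4 - z)
I(V, L) = 4 - V
T*I(29, 42) = -28*(4 - 1*29) = -28*(4 - 29) = -28*(-25) = 700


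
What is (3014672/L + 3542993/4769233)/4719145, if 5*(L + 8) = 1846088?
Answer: 4901806317159/2596778270946141730 ≈ 1.8876e-6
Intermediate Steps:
L = 1846048/5 (L = -8 + (1/5)*1846088 = -8 + 1846088/5 = 1846048/5 ≈ 3.6921e+5)
(3014672/L + 3542993/4769233)/4719145 = (3014672/(1846048/5) + 3542993/4769233)/4719145 = (3014672*(5/1846048) + 3542993*(1/4769233))*(1/4719145) = (942085/115378 + 3542993/4769233)*(1/4719145) = (4901806317159/550264565074)*(1/4719145) = 4901806317159/2596778270946141730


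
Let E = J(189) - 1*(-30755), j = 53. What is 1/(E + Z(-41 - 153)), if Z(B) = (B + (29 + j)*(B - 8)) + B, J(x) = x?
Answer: 1/13992 ≈ 7.1469e-5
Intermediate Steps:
Z(B) = -656 + 84*B (Z(B) = (B + (29 + 53)*(B - 8)) + B = (B + 82*(-8 + B)) + B = (B + (-656 + 82*B)) + B = (-656 + 83*B) + B = -656 + 84*B)
E = 30944 (E = 189 - 1*(-30755) = 189 + 30755 = 30944)
1/(E + Z(-41 - 153)) = 1/(30944 + (-656 + 84*(-41 - 153))) = 1/(30944 + (-656 + 84*(-194))) = 1/(30944 + (-656 - 16296)) = 1/(30944 - 16952) = 1/13992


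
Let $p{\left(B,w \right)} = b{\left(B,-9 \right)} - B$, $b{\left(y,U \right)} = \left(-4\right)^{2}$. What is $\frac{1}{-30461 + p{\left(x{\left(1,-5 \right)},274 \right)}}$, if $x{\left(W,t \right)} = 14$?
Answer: $- \frac{1}{30459} \approx -3.2831 \cdot 10^{-5}$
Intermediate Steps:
$b{\left(y,U \right)} = 16$
$p{\left(B,w \right)} = 16 - B$
$\frac{1}{-30461 + p{\left(x{\left(1,-5 \right)},274 \right)}} = \frac{1}{-30461 + \left(16 - 14\right)} = \frac{1}{-30461 + 2} = \frac{1}{-30459} = - \frac{1}{30459}$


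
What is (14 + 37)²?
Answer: 2601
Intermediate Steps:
(14 + 37)² = 51² = 2601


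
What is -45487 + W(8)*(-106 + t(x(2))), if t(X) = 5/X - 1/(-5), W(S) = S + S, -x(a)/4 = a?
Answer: -235949/5 ≈ -47190.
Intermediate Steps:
x(a) = -4*a
W(S) = 2*S
t(X) = ⅕ + 5/X (t(X) = 5/X - 1*(-⅕) = 5/X + ⅕ = ⅕ + 5/X)
-45487 + W(8)*(-106 + t(x(2))) = -45487 + (2*8)*(-106 + (25 - 4*2)/(5*((-4*2)))) = -45487 + 16*(-106 + (⅕)*(25 - 8)/(-8)) = -45487 + 16*(-106 + (⅕)*(-⅛)*17) = -45487 + 16*(-106 - 17/40) = -45487 + 16*(-4257/40) = -45487 - 8514/5 = -235949/5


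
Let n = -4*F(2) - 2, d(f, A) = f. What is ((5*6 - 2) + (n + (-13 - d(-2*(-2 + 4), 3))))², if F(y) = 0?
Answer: 289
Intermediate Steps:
n = -2 (n = -4*0 - 2 = 0 - 2 = -2)
((5*6 - 2) + (n + (-13 - d(-2*(-2 + 4), 3))))² = ((5*6 - 2) + (-2 + (-13 - (-2)*(-2 + 4))))² = ((30 - 2) + (-2 + (-13 - (-2)*2)))² = (28 + (-2 + (-13 - 1*(-4))))² = (28 + (-2 + (-13 + 4)))² = (28 + (-2 - 9))² = (28 - 11)² = 17² = 289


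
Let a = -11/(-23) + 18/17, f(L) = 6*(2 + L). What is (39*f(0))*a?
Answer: 281268/391 ≈ 719.36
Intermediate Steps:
f(L) = 12 + 6*L
a = 601/391 (a = -11*(-1/23) + 18*(1/17) = 11/23 + 18/17 = 601/391 ≈ 1.5371)
(39*f(0))*a = (39*(12 + 6*0))*(601/391) = (39*(12 + 0))*(601/391) = (39*12)*(601/391) = 468*(601/391) = 281268/391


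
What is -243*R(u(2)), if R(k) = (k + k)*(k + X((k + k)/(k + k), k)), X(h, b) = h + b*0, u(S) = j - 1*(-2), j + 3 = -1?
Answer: -972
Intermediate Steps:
j = -4 (j = -3 - 1 = -4)
u(S) = -2 (u(S) = -4 - 1*(-2) = -4 + 2 = -2)
X(h, b) = h (X(h, b) = h + 0 = h)
R(k) = 2*k*(1 + k) (R(k) = (k + k)*(k + (k + k)/(k + k)) = (2*k)*(k + (2*k)/((2*k))) = (2*k)*(k + (2*k)*(1/(2*k))) = (2*k)*(k + 1) = (2*k)*(1 + k) = 2*k*(1 + k))
-243*R(u(2)) = -486*(-2)*(1 - 2) = -486*(-2)*(-1) = -243*4 = -972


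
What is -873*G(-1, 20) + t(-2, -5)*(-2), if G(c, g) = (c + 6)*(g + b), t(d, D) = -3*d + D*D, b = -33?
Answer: 56683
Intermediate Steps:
t(d, D) = D**2 - 3*d (t(d, D) = -3*d + D**2 = D**2 - 3*d)
G(c, g) = (-33 + g)*(6 + c) (G(c, g) = (c + 6)*(g - 33) = (6 + c)*(-33 + g) = (-33 + g)*(6 + c))
-873*G(-1, 20) + t(-2, -5)*(-2) = -873*(-198 - 33*(-1) + 6*20 - 1*20) + ((-5)**2 - 3*(-2))*(-2) = -873*(-198 + 33 + 120 - 20) + (25 + 6)*(-2) = -873*(-65) + 31*(-2) = 56745 - 62 = 56683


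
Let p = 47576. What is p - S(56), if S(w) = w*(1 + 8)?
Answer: 47072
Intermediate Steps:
S(w) = 9*w (S(w) = w*9 = 9*w)
p - S(56) = 47576 - 9*56 = 47576 - 1*504 = 47576 - 504 = 47072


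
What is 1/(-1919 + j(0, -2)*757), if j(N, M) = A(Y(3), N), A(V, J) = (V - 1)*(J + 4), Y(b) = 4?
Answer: 1/7165 ≈ 0.00013957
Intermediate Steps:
A(V, J) = (-1 + V)*(4 + J)
j(N, M) = 12 + 3*N (j(N, M) = -4 - N + 4*4 + N*4 = -4 - N + 16 + 4*N = 12 + 3*N)
1/(-1919 + j(0, -2)*757) = 1/(-1919 + (12 + 3*0)*757) = 1/(-1919 + (12 + 0)*757) = 1/(-1919 + 12*757) = 1/(-1919 + 9084) = 1/7165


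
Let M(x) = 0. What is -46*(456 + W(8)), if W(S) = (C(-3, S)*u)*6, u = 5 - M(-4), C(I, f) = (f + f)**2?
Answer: -374256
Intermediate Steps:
C(I, f) = 4*f**2 (C(I, f) = (2*f)**2 = 4*f**2)
u = 5 (u = 5 - 1*0 = 5 + 0 = 5)
W(S) = 120*S**2 (W(S) = ((4*S**2)*5)*6 = (20*S**2)*6 = 120*S**2)
-46*(456 + W(8)) = -46*(456 + 120*8**2) = -46*(456 + 120*64) = -46*(456 + 7680) = -46*8136 = -374256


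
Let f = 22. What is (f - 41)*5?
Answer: -95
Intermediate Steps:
(f - 41)*5 = (22 - 41)*5 = -19*5 = -95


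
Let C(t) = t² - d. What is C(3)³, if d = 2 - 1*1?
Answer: 512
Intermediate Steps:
d = 1 (d = 2 - 1 = 1)
C(t) = -1 + t² (C(t) = t² - 1*1 = t² - 1 = -1 + t²)
C(3)³ = (-1 + 3²)³ = (-1 + 9)³ = 8³ = 512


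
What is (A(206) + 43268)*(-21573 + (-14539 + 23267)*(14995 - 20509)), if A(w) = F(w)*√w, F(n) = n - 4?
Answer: -2083257496020 - 9725848530*√206 ≈ -2.2229e+12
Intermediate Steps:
F(n) = -4 + n
A(w) = √w*(-4 + w) (A(w) = (-4 + w)*√w = √w*(-4 + w))
(A(206) + 43268)*(-21573 + (-14539 + 23267)*(14995 - 20509)) = (√206*(-4 + 206) + 43268)*(-21573 + (-14539 + 23267)*(14995 - 20509)) = (√206*202 + 43268)*(-21573 + 8728*(-5514)) = (202*√206 + 43268)*(-21573 - 48126192) = (43268 + 202*√206)*(-48147765) = -2083257496020 - 9725848530*√206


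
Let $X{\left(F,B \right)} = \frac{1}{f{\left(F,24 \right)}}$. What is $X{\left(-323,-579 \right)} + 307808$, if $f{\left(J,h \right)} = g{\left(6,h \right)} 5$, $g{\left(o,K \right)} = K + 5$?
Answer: $\frac{44632161}{145} \approx 3.0781 \cdot 10^{5}$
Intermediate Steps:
$g{\left(o,K \right)} = 5 + K$
$f{\left(J,h \right)} = 25 + 5 h$ ($f{\left(J,h \right)} = \left(5 + h\right) 5 = 25 + 5 h$)
$X{\left(F,B \right)} = \frac{1}{145}$ ($X{\left(F,B \right)} = \frac{1}{25 + 5 \cdot 24} = \frac{1}{25 + 120} = \frac{1}{145}$)
$X{\left(-323,-579 \right)} + 307808 = \frac{1}{145} + 307808 = \frac{44632161}{145}$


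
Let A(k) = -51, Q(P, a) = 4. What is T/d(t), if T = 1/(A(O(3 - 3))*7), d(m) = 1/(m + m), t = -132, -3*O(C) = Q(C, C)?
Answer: 88/119 ≈ 0.73950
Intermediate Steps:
O(C) = -4/3 (O(C) = -⅓*4 = -4/3)
d(m) = 1/(2*m)
T = -1/357 (T = 1/(-51*7) = 1/(-357) = -1/357 ≈ -0.0028011)
T/d(t) = -1/(357*((½)/(-132))) = -1/(357*((½)*(-1/132))) = -1/(357*(-1/264)) = -1/357*(-264) = 88/119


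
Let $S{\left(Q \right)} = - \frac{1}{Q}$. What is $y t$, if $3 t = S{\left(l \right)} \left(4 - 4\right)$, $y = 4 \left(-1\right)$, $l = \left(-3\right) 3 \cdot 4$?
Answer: $0$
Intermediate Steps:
$l = -36$ ($l = \left(-9\right) 4 = -36$)
$y = -4$
$t = 0$ ($t = \frac{- \frac{1}{-36} \left(4 - 4\right)}{3} = \frac{\left(-1\right) \left(- \frac{1}{36}\right) 0}{3} = \frac{\frac{1}{36} \cdot 0}{3} = \frac{1}{3} \cdot 0 = 0$)
$y t = \left(-4\right) 0 = 0$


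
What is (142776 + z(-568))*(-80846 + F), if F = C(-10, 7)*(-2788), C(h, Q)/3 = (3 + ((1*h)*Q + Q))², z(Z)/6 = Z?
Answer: -4207693572528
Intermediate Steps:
z(Z) = 6*Z
C(h, Q) = 3*(3 + Q + Q*h)² (C(h, Q) = 3*(3 + ((1*h)*Q + Q))² = 3*(3 + (h*Q + Q))² = 3*(3 + (Q*h + Q))² = 3*(3 + (Q + Q*h))² = 3*(3 + Q + Q*h)²)
F = -30110400 (F = (3*(3 + 7 + 7*(-10))²)*(-2788) = (3*(3 + 7 - 70)²)*(-2788) = (3*(-60)²)*(-2788) = (3*3600)*(-2788) = 10800*(-2788) = -30110400)
(142776 + z(-568))*(-80846 + F) = (142776 + 6*(-568))*(-80846 - 30110400) = (142776 - 3408)*(-30191246) = 139368*(-30191246) = -4207693572528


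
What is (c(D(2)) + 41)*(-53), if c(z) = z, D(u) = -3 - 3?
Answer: -1855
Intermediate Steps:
D(u) = -6
(c(D(2)) + 41)*(-53) = (-6 + 41)*(-53) = 35*(-53) = -1855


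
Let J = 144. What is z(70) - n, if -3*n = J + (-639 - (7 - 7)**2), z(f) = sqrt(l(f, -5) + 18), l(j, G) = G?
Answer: -165 + sqrt(13) ≈ -161.39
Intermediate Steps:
z(f) = sqrt(13) (z(f) = sqrt(-5 + 18) = sqrt(13))
n = 165 (n = -(144 + (-639 - (7 - 7)**2))/3 = -(144 + (-639 - 1*0**2))/3 = -(144 + (-639 - 1*0))/3 = -(144 + (-639 + 0))/3 = -(144 - 639)/3 = -1/3*(-495) = 165)
z(70) - n = sqrt(13) - 1*165 = sqrt(13) - 165 = -165 + sqrt(13)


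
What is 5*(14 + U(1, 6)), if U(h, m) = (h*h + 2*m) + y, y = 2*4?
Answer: 175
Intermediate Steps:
y = 8
U(h, m) = 8 + h² + 2*m (U(h, m) = (h*h + 2*m) + 8 = (h² + 2*m) + 8 = 8 + h² + 2*m)
5*(14 + U(1, 6)) = 5*(14 + (8 + 1² + 2*6)) = 5*(14 + (8 + 1 + 12)) = 5*(14 + 21) = 5*35 = 175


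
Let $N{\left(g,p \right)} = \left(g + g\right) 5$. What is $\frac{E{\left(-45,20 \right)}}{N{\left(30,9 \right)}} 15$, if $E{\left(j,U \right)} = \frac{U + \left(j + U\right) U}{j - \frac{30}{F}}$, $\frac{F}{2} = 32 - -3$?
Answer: $\frac{28}{53} \approx 0.5283$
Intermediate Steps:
$N{\left(g,p \right)} = 10 g$ ($N{\left(g,p \right)} = 2 g 5 = 10 g$)
$F = 70$ ($F = 2 \left(32 - -3\right) = 2 \left(32 + 3\right) = 2 \cdot 35 = 70$)
$E{\left(j,U \right)} = \frac{U + U \left(U + j\right)}{- \frac{3}{7} + j}$ ($E{\left(j,U \right)} = \frac{U + \left(j + U\right) U}{j - \frac{30}{70}} = \frac{U + \left(U + j\right) U}{j - \frac{3}{7}} = \frac{U + U \left(U + j\right)}{j - \frac{3}{7}} = \frac{U + U \left(U + j\right)}{- \frac{3}{7} + j}$)
$\frac{E{\left(-45,20 \right)}}{N{\left(30,9 \right)}} 15 = \frac{7 \cdot 20 \frac{1}{-3 + 7 \left(-45\right)} \left(1 + 20 - 45\right)}{10 \cdot 30} \cdot 15 = \frac{7 \cdot 20 \frac{1}{-3 - 315} \left(-24\right)}{300} \cdot 15 = 7 \cdot 20 \frac{1}{-318} \left(-24\right) \frac{1}{300} \cdot 15 = 7 \cdot 20 \left(- \frac{1}{318}\right) \left(-24\right) \frac{1}{300} \cdot 15 = \frac{560}{53} \cdot \frac{1}{300} \cdot 15 = \frac{28}{795} \cdot 15 = \frac{28}{53}$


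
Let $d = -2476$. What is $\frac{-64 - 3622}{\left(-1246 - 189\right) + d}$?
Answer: $\frac{3686}{3911} \approx 0.94247$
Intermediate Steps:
$\frac{-64 - 3622}{\left(-1246 - 189\right) + d} = \frac{-64 - 3622}{\left(-1246 - 189\right) - 2476} = - \frac{3686}{-1435 - 2476} = - \frac{3686}{-3911} = \left(-3686\right) \left(- \frac{1}{3911}\right) = \frac{3686}{3911}$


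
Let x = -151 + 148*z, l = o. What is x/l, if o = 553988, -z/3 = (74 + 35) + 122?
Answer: -102715/553988 ≈ -0.18541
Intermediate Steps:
z = -693 (z = -3*((74 + 35) + 122) = -3*(109 + 122) = -3*231 = -693)
l = 553988
x = -102715 (x = -151 + 148*(-693) = -151 - 102564 = -102715)
x/l = -102715/553988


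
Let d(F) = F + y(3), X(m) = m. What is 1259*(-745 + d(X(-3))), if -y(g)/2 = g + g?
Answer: -956840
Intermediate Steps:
y(g) = -4*g (y(g) = -2*(g + g) = -4*g)
d(F) = -12 + F (d(F) = F - 4*3 = F - 12 = -12 + F)
1259*(-745 + d(X(-3))) = 1259*(-745 + (-12 - 3)) = 1259*(-745 - 15) = 1259*(-760) = -956840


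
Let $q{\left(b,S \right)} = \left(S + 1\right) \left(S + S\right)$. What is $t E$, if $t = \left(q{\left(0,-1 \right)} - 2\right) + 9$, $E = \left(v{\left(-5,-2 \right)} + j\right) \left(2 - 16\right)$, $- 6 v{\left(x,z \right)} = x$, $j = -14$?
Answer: $\frac{3871}{3} \approx 1290.3$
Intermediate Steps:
$v{\left(x,z \right)} = - \frac{x}{6}$
$q{\left(b,S \right)} = 2 S \left(1 + S\right)$ ($q{\left(b,S \right)} = \left(1 + S\right) 2 S = 2 S \left(1 + S\right)$)
$E = \frac{553}{3}$ ($E = \left(\left(- \frac{1}{6}\right) \left(-5\right) - 14\right) \left(2 - 16\right) = \left(\frac{5}{6} - 14\right) \left(-14\right) = \left(- \frac{79}{6}\right) \left(-14\right) = \frac{553}{3} \approx 184.33$)
$t = 7$ ($t = \left(2 \left(-1\right) \left(1 - 1\right) - 2\right) + 9 = \left(2 \left(-1\right) 0 - 2\right) + 9 = \left(0 - 2\right) + 9 = -2 + 9 = 7$)
$t E = 7 \cdot \frac{553}{3} = \frac{3871}{3}$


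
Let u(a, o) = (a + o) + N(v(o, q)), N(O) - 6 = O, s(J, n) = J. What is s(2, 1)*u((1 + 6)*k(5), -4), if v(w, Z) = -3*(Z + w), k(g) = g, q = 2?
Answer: 86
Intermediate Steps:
v(w, Z) = -3*Z - 3*w
N(O) = 6 + O
u(a, o) = a - 2*o (u(a, o) = (a + o) + (6 + (-3*2 - 3*o)) = (a + o) + (6 + (-6 - 3*o)) = (a + o) - 3*o = a - 2*o)
s(2, 1)*u((1 + 6)*k(5), -4) = 2*((1 + 6)*5 - 2*(-4)) = 2*(7*5 + 8) = 2*(35 + 8) = 2*43 = 86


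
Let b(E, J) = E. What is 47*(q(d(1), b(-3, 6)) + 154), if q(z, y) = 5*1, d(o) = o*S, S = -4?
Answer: 7473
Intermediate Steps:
d(o) = -4*o (d(o) = o*(-4) = -4*o)
q(z, y) = 5
47*(q(d(1), b(-3, 6)) + 154) = 47*(5 + 154) = 47*159 = 7473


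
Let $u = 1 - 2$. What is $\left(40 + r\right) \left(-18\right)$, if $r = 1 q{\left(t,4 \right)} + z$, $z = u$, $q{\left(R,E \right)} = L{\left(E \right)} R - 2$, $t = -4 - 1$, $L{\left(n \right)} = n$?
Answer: $-306$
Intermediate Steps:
$t = -5$
$u = -1$ ($u = 1 - 2 = -1$)
$q{\left(R,E \right)} = -2 + E R$ ($q{\left(R,E \right)} = E R - 2 = -2 + E R$)
$z = -1$
$r = -23$ ($r = 1 \left(-2 + 4 \left(-5\right)\right) - 1 = 1 \left(-2 - 20\right) - 1 = 1 \left(-22\right) - 1 = -22 - 1 = -23$)
$\left(40 + r\right) \left(-18\right) = \left(40 - 23\right) \left(-18\right) = 17 \left(-18\right) = -306$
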